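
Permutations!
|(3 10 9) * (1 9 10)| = 3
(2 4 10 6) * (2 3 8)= (2 4 10 6 3 8)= [0, 1, 4, 8, 10, 5, 3, 7, 2, 9, 6]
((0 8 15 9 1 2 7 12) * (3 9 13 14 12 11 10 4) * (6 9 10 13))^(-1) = (0 12 14 13 11 7 2 1 9 6 15 8)(3 4 10)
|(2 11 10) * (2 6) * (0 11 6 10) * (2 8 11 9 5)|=|(0 9 5 2 6 8 11)|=7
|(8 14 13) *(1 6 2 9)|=|(1 6 2 9)(8 14 13)|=12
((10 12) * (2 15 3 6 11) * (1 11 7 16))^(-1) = ((1 11 2 15 3 6 7 16)(10 12))^(-1) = (1 16 7 6 3 15 2 11)(10 12)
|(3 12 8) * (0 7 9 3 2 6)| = |(0 7 9 3 12 8 2 6)| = 8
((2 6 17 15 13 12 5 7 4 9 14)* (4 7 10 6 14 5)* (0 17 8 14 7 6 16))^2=((0 17 15 13 12 4 9 5 10 16)(2 7 6 8 14))^2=(0 15 12 9 10)(2 6 14 7 8)(4 5 16 17 13)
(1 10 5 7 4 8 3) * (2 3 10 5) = (1 5 7 4 8 10 2 3) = [0, 5, 3, 1, 8, 7, 6, 4, 10, 9, 2]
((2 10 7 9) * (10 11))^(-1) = ((2 11 10 7 9))^(-1) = (2 9 7 10 11)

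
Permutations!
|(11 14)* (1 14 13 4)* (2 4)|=6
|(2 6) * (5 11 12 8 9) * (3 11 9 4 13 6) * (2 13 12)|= |(2 3 11)(4 12 8)(5 9)(6 13)|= 6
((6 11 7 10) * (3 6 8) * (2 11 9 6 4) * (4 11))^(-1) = ((2 4)(3 11 7 10 8)(6 9))^(-1) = (2 4)(3 8 10 7 11)(6 9)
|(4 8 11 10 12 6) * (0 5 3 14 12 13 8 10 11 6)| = 5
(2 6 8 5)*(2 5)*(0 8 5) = (0 8 2 6 5) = [8, 1, 6, 3, 4, 0, 5, 7, 2]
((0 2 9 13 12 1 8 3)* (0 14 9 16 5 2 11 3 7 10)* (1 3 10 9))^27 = ((0 11 10)(1 8 7 9 13 12 3 14)(2 16 5))^27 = (16)(1 9 3 8 13 14 7 12)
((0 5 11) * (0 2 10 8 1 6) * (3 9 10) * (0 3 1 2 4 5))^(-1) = (1 2 8 10 9 3 6)(4 11 5)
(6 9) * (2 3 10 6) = (2 3 10 6 9) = [0, 1, 3, 10, 4, 5, 9, 7, 8, 2, 6]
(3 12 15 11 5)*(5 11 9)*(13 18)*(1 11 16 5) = (1 11 16 5 3 12 15 9)(13 18) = [0, 11, 2, 12, 4, 3, 6, 7, 8, 1, 10, 16, 15, 18, 14, 9, 5, 17, 13]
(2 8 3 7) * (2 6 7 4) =(2 8 3 4)(6 7) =[0, 1, 8, 4, 2, 5, 7, 6, 3]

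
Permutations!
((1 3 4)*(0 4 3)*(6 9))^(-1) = (0 1 4)(6 9)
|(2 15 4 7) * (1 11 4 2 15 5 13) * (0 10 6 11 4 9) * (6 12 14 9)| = 70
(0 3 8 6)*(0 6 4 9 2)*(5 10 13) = (0 3 8 4 9 2)(5 10 13) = [3, 1, 0, 8, 9, 10, 6, 7, 4, 2, 13, 11, 12, 5]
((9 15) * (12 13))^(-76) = ((9 15)(12 13))^(-76) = (15)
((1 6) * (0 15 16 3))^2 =((0 15 16 3)(1 6))^2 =(0 16)(3 15)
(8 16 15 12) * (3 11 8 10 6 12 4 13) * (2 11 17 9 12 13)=(2 11 8 16 15 4)(3 17 9 12 10 6 13)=[0, 1, 11, 17, 2, 5, 13, 7, 16, 12, 6, 8, 10, 3, 14, 4, 15, 9]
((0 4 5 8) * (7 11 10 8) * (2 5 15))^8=(0 8 10 11 7 5 2 15 4)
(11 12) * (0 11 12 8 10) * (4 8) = (12)(0 11 4 8 10) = [11, 1, 2, 3, 8, 5, 6, 7, 10, 9, 0, 4, 12]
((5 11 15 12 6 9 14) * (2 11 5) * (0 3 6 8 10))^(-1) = (0 10 8 12 15 11 2 14 9 6 3)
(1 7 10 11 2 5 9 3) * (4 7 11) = (1 11 2 5 9 3)(4 7 10) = [0, 11, 5, 1, 7, 9, 6, 10, 8, 3, 4, 2]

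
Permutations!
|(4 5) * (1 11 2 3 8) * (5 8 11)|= |(1 5 4 8)(2 3 11)|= 12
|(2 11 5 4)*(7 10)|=|(2 11 5 4)(7 10)|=4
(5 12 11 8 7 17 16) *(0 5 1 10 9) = (0 5 12 11 8 7 17 16 1 10 9) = [5, 10, 2, 3, 4, 12, 6, 17, 7, 0, 9, 8, 11, 13, 14, 15, 1, 16]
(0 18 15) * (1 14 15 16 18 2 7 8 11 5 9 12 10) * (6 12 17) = (0 2 7 8 11 5 9 17 6 12 10 1 14 15)(16 18) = [2, 14, 7, 3, 4, 9, 12, 8, 11, 17, 1, 5, 10, 13, 15, 0, 18, 6, 16]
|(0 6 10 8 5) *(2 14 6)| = 7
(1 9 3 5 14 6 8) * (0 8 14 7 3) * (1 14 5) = [8, 9, 2, 1, 4, 7, 5, 3, 14, 0, 10, 11, 12, 13, 6] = (0 8 14 6 5 7 3 1 9)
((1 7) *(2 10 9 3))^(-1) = (1 7)(2 3 9 10)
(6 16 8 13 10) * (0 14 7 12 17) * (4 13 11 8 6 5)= (0 14 7 12 17)(4 13 10 5)(6 16)(8 11)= [14, 1, 2, 3, 13, 4, 16, 12, 11, 9, 5, 8, 17, 10, 7, 15, 6, 0]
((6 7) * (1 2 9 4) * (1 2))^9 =(9)(6 7)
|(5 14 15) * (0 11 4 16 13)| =15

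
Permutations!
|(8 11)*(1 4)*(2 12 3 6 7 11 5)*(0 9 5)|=10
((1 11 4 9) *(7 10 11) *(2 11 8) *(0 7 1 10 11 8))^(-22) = (0 11 9)(4 10 7)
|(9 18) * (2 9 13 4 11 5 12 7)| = |(2 9 18 13 4 11 5 12 7)| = 9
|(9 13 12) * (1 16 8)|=3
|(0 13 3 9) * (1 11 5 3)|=7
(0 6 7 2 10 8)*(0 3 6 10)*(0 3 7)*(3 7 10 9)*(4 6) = (0 9 3 4 6)(2 7)(8 10) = [9, 1, 7, 4, 6, 5, 0, 2, 10, 3, 8]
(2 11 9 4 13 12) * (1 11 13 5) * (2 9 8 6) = (1 11 8 6 2 13 12 9 4 5) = [0, 11, 13, 3, 5, 1, 2, 7, 6, 4, 10, 8, 9, 12]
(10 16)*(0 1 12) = (0 1 12)(10 16) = [1, 12, 2, 3, 4, 5, 6, 7, 8, 9, 16, 11, 0, 13, 14, 15, 10]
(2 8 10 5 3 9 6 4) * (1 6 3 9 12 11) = (1 6 4 2 8 10 5 9 3 12 11) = [0, 6, 8, 12, 2, 9, 4, 7, 10, 3, 5, 1, 11]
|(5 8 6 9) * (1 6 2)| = 6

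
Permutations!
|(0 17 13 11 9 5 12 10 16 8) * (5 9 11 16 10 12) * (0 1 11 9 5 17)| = |(1 11 9 5 17 13 16 8)| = 8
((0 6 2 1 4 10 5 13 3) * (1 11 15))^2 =(0 2 15 4 5 3 6 11 1 10 13) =((0 6 2 11 15 1 4 10 5 13 3))^2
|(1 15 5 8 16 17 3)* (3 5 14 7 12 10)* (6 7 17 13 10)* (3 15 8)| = 30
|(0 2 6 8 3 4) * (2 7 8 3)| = 7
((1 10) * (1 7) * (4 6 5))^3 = ((1 10 7)(4 6 5))^3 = (10)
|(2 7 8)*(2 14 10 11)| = 6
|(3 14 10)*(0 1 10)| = |(0 1 10 3 14)| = 5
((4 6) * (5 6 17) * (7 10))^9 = (4 17 5 6)(7 10)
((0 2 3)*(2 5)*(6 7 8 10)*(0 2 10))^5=((0 5 10 6 7 8)(2 3))^5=(0 8 7 6 10 5)(2 3)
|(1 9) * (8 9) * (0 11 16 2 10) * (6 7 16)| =|(0 11 6 7 16 2 10)(1 8 9)| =21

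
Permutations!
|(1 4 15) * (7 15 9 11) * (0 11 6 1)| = |(0 11 7 15)(1 4 9 6)| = 4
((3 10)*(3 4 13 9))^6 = (3 10 4 13 9)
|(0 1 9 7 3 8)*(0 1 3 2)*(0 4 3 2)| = |(0 2 4 3 8 1 9 7)| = 8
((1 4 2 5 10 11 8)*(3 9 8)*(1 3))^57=((1 4 2 5 10 11)(3 9 8))^57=(1 5)(2 11)(4 10)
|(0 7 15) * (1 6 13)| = |(0 7 15)(1 6 13)| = 3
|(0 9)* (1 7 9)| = |(0 1 7 9)| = 4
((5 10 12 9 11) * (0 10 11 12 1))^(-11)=((0 10 1)(5 11)(9 12))^(-11)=(0 10 1)(5 11)(9 12)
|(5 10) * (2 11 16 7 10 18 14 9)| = 9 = |(2 11 16 7 10 5 18 14 9)|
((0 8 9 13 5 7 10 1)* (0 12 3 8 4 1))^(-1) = ((0 4 1 12 3 8 9 13 5 7 10))^(-1) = (0 10 7 5 13 9 8 3 12 1 4)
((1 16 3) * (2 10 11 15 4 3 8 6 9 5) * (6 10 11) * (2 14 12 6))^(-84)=(1 15 10)(2 16 4)(3 11 8)(5 14 12 6 9)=((1 16 8 10 2 11 15 4 3)(5 14 12 6 9))^(-84)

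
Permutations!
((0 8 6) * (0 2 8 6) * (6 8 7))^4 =(8)(2 7 6)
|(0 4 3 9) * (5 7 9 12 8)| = 8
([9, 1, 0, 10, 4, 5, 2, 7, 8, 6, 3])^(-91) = [9, 1, 0, 10, 4, 5, 2, 7, 8, 6, 3]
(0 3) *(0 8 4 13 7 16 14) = [3, 1, 2, 8, 13, 5, 6, 16, 4, 9, 10, 11, 12, 7, 0, 15, 14] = (0 3 8 4 13 7 16 14)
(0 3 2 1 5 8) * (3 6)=(0 6 3 2 1 5 8)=[6, 5, 1, 2, 4, 8, 3, 7, 0]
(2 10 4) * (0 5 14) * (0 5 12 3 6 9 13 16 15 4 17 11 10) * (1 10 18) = [12, 10, 0, 6, 2, 14, 9, 7, 8, 13, 17, 18, 3, 16, 5, 4, 15, 11, 1] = (0 12 3 6 9 13 16 15 4 2)(1 10 17 11 18)(5 14)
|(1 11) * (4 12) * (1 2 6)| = 4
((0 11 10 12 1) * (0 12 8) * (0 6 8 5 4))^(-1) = ((0 11 10 5 4)(1 12)(6 8))^(-1) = (0 4 5 10 11)(1 12)(6 8)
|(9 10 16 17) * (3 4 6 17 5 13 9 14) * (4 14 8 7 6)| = |(3 14)(5 13 9 10 16)(6 17 8 7)| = 20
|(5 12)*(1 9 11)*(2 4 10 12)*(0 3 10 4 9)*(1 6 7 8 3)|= 10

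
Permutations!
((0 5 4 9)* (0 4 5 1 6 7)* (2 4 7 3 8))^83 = (0 6 8 4 7 1 3 2 9)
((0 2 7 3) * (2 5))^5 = (7)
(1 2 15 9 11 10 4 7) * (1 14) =[0, 2, 15, 3, 7, 5, 6, 14, 8, 11, 4, 10, 12, 13, 1, 9] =(1 2 15 9 11 10 4 7 14)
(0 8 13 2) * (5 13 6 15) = (0 8 6 15 5 13 2) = [8, 1, 0, 3, 4, 13, 15, 7, 6, 9, 10, 11, 12, 2, 14, 5]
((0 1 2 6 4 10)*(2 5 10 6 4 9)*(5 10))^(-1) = ((0 1 10)(2 4 6 9))^(-1) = (0 10 1)(2 9 6 4)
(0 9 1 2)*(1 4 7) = (0 9 4 7 1 2) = [9, 2, 0, 3, 7, 5, 6, 1, 8, 4]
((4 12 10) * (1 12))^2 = (1 10)(4 12)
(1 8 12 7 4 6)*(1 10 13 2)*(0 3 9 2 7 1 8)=(0 3 9 2 8 12 1)(4 6 10 13 7)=[3, 0, 8, 9, 6, 5, 10, 4, 12, 2, 13, 11, 1, 7]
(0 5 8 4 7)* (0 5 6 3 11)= [6, 1, 2, 11, 7, 8, 3, 5, 4, 9, 10, 0]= (0 6 3 11)(4 7 5 8)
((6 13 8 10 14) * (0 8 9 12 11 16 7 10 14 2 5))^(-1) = (0 5 2 10 7 16 11 12 9 13 6 14 8)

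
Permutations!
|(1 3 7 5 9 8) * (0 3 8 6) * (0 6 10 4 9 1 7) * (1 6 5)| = |(0 3)(1 8 7)(4 9 10)(5 6)| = 6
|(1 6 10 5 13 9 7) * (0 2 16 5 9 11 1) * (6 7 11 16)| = |(0 2 6 10 9 11 1 7)(5 13 16)| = 24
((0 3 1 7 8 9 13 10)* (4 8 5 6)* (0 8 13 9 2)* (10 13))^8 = (13)(0 8 4 5 1)(2 10 6 7 3)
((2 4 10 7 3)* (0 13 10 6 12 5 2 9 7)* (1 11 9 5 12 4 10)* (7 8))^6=(0 7 13 3 1 5 11 2 9 10 8)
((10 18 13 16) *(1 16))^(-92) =((1 16 10 18 13))^(-92) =(1 18 16 13 10)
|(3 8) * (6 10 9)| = 6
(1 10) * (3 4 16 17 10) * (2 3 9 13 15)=(1 9 13 15 2 3 4 16 17 10)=[0, 9, 3, 4, 16, 5, 6, 7, 8, 13, 1, 11, 12, 15, 14, 2, 17, 10]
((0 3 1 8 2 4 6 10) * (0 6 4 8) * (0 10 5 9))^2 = (0 1 6 9 3 10 5)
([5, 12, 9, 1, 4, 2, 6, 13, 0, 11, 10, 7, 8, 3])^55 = [0, 1, 2, 3, 4, 5, 6, 7, 8, 9, 10, 11, 12, 13]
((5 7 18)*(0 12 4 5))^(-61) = ((0 12 4 5 7 18))^(-61) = (0 18 7 5 4 12)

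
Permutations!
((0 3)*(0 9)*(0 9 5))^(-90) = ((9)(0 3 5))^(-90) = (9)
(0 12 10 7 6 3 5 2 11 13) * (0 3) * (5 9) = [12, 1, 11, 9, 4, 2, 0, 6, 8, 5, 7, 13, 10, 3] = (0 12 10 7 6)(2 11 13 3 9 5)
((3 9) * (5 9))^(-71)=(3 5 9)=((3 5 9))^(-71)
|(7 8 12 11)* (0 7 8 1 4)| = |(0 7 1 4)(8 12 11)| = 12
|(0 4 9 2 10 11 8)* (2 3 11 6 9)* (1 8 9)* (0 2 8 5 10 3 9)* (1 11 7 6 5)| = |(0 4 8 2 3 7 6 11)(5 10)| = 8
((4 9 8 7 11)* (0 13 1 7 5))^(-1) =(0 5 8 9 4 11 7 1 13) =((0 13 1 7 11 4 9 8 5))^(-1)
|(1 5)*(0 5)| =3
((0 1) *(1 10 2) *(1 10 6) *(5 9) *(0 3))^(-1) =((0 6 1 3)(2 10)(5 9))^(-1) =(0 3 1 6)(2 10)(5 9)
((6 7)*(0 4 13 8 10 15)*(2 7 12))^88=(0 10 13)(4 15 8)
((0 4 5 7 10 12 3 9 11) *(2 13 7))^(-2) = ((0 4 5 2 13 7 10 12 3 9 11))^(-2) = (0 9 12 7 2 4 11 3 10 13 5)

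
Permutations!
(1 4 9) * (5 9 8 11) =(1 4 8 11 5 9) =[0, 4, 2, 3, 8, 9, 6, 7, 11, 1, 10, 5]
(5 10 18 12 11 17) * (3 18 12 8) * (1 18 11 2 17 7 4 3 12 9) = (1 18 8 12 2 17 5 10 9)(3 11 7 4) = [0, 18, 17, 11, 3, 10, 6, 4, 12, 1, 9, 7, 2, 13, 14, 15, 16, 5, 8]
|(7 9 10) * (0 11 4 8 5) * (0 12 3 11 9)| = 12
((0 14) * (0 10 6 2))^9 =((0 14 10 6 2))^9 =(0 2 6 10 14)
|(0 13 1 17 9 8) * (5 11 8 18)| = |(0 13 1 17 9 18 5 11 8)| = 9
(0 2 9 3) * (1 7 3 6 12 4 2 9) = [9, 7, 1, 0, 2, 5, 12, 3, 8, 6, 10, 11, 4] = (0 9 6 12 4 2 1 7 3)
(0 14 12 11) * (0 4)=(0 14 12 11 4)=[14, 1, 2, 3, 0, 5, 6, 7, 8, 9, 10, 4, 11, 13, 12]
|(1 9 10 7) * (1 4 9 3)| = |(1 3)(4 9 10 7)| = 4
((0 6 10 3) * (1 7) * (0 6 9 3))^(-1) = (0 10 6 3 9)(1 7)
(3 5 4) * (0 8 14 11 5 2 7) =[8, 1, 7, 2, 3, 4, 6, 0, 14, 9, 10, 5, 12, 13, 11] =(0 8 14 11 5 4 3 2 7)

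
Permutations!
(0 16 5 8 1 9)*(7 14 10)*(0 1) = (0 16 5 8)(1 9)(7 14 10) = [16, 9, 2, 3, 4, 8, 6, 14, 0, 1, 7, 11, 12, 13, 10, 15, 5]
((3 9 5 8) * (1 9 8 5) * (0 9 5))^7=((0 9 1 5)(3 8))^7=(0 5 1 9)(3 8)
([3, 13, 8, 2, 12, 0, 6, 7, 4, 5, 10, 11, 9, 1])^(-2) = (13)(0 9 4 2)(3 5 12 8)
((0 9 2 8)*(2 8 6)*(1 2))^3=(9)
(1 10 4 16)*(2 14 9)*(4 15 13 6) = (1 10 15 13 6 4 16)(2 14 9) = [0, 10, 14, 3, 16, 5, 4, 7, 8, 2, 15, 11, 12, 6, 9, 13, 1]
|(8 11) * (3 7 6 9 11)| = |(3 7 6 9 11 8)| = 6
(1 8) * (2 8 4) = (1 4 2 8) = [0, 4, 8, 3, 2, 5, 6, 7, 1]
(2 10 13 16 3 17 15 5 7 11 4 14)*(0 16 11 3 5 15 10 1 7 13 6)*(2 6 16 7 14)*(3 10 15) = [7, 14, 1, 17, 2, 13, 0, 10, 8, 9, 16, 4, 12, 11, 6, 3, 5, 15] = (0 7 10 16 5 13 11 4 2 1 14 6)(3 17 15)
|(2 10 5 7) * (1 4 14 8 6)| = 20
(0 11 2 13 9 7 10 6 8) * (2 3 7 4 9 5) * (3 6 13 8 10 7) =(0 11 6 10 13 5 2 8)(4 9) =[11, 1, 8, 3, 9, 2, 10, 7, 0, 4, 13, 6, 12, 5]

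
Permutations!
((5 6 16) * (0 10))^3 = (16)(0 10)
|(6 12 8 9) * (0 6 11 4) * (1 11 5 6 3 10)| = 30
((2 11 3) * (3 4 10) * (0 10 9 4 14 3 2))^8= (0 2 14)(3 10 11)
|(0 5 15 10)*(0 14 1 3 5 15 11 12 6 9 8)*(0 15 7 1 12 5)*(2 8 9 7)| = 22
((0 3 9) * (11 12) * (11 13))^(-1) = (0 9 3)(11 13 12)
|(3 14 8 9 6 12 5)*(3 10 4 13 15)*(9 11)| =|(3 14 8 11 9 6 12 5 10 4 13 15)| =12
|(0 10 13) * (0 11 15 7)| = 6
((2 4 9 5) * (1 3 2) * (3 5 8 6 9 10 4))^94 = (10)(6 9 8)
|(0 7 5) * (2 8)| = |(0 7 5)(2 8)| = 6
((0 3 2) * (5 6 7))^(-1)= (0 2 3)(5 7 6)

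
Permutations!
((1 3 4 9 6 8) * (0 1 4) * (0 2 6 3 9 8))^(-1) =(0 6 2 3 9 1)(4 8)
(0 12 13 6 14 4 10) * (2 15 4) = (0 12 13 6 14 2 15 4 10) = [12, 1, 15, 3, 10, 5, 14, 7, 8, 9, 0, 11, 13, 6, 2, 4]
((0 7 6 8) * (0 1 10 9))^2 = (0 6 1 9 7 8 10)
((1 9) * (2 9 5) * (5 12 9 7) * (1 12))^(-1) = ((2 7 5)(9 12))^(-1) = (2 5 7)(9 12)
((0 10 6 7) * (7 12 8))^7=(0 10 6 12 8 7)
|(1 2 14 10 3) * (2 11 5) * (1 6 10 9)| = 6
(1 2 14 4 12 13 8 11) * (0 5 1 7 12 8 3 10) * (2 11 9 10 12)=[5, 11, 14, 12, 8, 1, 6, 2, 9, 10, 0, 7, 13, 3, 4]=(0 5 1 11 7 2 14 4 8 9 10)(3 12 13)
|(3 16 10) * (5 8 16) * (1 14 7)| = |(1 14 7)(3 5 8 16 10)| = 15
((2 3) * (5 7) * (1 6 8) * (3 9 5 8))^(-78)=((1 6 3 2 9 5 7 8))^(-78)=(1 3 9 7)(2 5 8 6)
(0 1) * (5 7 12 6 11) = (0 1)(5 7 12 6 11) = [1, 0, 2, 3, 4, 7, 11, 12, 8, 9, 10, 5, 6]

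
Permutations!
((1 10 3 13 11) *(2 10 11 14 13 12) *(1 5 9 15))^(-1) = (1 15 9 5 11)(2 12 3 10)(13 14)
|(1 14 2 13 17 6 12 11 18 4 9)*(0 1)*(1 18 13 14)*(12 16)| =12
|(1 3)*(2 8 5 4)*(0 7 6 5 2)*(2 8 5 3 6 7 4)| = 6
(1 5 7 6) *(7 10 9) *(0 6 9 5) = [6, 0, 2, 3, 4, 10, 1, 9, 8, 7, 5] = (0 6 1)(5 10)(7 9)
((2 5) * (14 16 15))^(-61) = ((2 5)(14 16 15))^(-61) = (2 5)(14 15 16)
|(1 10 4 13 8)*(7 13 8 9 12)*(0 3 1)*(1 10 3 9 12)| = |(0 9 1 3 10 4 8)(7 13 12)| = 21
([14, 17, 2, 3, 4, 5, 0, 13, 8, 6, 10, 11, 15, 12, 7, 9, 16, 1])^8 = [0, 1, 2, 3, 4, 5, 6, 7, 8, 9, 10, 11, 12, 13, 14, 15, 16, 17]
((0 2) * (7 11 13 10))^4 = (13)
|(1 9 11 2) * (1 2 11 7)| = 3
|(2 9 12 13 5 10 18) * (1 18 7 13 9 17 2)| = |(1 18)(2 17)(5 10 7 13)(9 12)| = 4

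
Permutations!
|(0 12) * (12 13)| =|(0 13 12)| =3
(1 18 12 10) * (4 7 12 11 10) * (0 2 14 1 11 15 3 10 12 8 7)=(0 2 14 1 18 15 3 10 11 12 4)(7 8)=[2, 18, 14, 10, 0, 5, 6, 8, 7, 9, 11, 12, 4, 13, 1, 3, 16, 17, 15]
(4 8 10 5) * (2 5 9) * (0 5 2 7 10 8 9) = [5, 1, 2, 3, 9, 4, 6, 10, 8, 7, 0] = (0 5 4 9 7 10)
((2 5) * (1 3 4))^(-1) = (1 4 3)(2 5)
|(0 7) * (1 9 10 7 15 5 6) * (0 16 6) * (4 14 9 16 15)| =|(0 4 14 9 10 7 15 5)(1 16 6)| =24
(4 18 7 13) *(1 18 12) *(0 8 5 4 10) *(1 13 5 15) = (0 8 15 1 18 7 5 4 12 13 10) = [8, 18, 2, 3, 12, 4, 6, 5, 15, 9, 0, 11, 13, 10, 14, 1, 16, 17, 7]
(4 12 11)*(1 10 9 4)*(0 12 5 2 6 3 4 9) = [12, 10, 6, 4, 5, 2, 3, 7, 8, 9, 0, 1, 11] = (0 12 11 1 10)(2 6 3 4 5)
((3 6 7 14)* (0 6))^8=(0 14 6 3 7)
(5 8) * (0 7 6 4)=(0 7 6 4)(5 8)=[7, 1, 2, 3, 0, 8, 4, 6, 5]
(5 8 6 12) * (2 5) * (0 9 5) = (0 9 5 8 6 12 2) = [9, 1, 0, 3, 4, 8, 12, 7, 6, 5, 10, 11, 2]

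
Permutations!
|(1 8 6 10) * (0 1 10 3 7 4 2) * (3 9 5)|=10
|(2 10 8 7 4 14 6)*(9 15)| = |(2 10 8 7 4 14 6)(9 15)| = 14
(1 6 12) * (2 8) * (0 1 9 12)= (0 1 6)(2 8)(9 12)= [1, 6, 8, 3, 4, 5, 0, 7, 2, 12, 10, 11, 9]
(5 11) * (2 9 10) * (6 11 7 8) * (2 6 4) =[0, 1, 9, 3, 2, 7, 11, 8, 4, 10, 6, 5] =(2 9 10 6 11 5 7 8 4)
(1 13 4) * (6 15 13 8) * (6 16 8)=(1 6 15 13 4)(8 16)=[0, 6, 2, 3, 1, 5, 15, 7, 16, 9, 10, 11, 12, 4, 14, 13, 8]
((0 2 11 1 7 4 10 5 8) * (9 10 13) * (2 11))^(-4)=(0 9 1 5 4)(7 8 13 11 10)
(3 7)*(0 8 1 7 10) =(0 8 1 7 3 10) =[8, 7, 2, 10, 4, 5, 6, 3, 1, 9, 0]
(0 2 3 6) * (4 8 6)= (0 2 3 4 8 6)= [2, 1, 3, 4, 8, 5, 0, 7, 6]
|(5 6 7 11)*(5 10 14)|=|(5 6 7 11 10 14)|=6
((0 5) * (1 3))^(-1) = (0 5)(1 3)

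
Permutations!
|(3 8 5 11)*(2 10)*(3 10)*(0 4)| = 6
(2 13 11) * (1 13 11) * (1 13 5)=(13)(1 5)(2 11)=[0, 5, 11, 3, 4, 1, 6, 7, 8, 9, 10, 2, 12, 13]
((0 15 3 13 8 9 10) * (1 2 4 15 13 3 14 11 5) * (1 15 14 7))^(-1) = (0 10 9 8 13)(1 7 15 5 11 14 4 2)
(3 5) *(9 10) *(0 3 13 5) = (0 3)(5 13)(9 10) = [3, 1, 2, 0, 4, 13, 6, 7, 8, 10, 9, 11, 12, 5]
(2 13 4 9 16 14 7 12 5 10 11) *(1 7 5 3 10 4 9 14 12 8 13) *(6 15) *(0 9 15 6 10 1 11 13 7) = [9, 0, 11, 1, 14, 4, 6, 8, 7, 16, 13, 2, 3, 15, 5, 10, 12] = (0 9 16 12 3 1)(2 11)(4 14 5)(7 8)(10 13 15)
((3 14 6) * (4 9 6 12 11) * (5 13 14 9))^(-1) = (3 6 9)(4 11 12 14 13 5)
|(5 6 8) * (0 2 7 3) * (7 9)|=|(0 2 9 7 3)(5 6 8)|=15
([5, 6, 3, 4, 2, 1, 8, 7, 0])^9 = (0 8 6 1 5)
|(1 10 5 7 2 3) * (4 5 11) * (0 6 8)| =|(0 6 8)(1 10 11 4 5 7 2 3)| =24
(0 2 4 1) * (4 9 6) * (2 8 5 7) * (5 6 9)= (9)(0 8 6 4 1)(2 5 7)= [8, 0, 5, 3, 1, 7, 4, 2, 6, 9]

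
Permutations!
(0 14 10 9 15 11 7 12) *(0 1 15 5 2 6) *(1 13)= [14, 15, 6, 3, 4, 2, 0, 12, 8, 5, 9, 7, 13, 1, 10, 11]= (0 14 10 9 5 2 6)(1 15 11 7 12 13)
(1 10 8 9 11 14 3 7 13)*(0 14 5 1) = (0 14 3 7 13)(1 10 8 9 11 5) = [14, 10, 2, 7, 4, 1, 6, 13, 9, 11, 8, 5, 12, 0, 3]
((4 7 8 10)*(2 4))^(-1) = (2 10 8 7 4)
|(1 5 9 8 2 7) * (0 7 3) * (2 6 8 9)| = 6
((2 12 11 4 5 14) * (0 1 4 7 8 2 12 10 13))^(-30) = ((0 1 4 5 14 12 11 7 8 2 10 13))^(-30) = (0 11)(1 7)(2 5)(4 8)(10 14)(12 13)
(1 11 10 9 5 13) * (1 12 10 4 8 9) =(1 11 4 8 9 5 13 12 10) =[0, 11, 2, 3, 8, 13, 6, 7, 9, 5, 1, 4, 10, 12]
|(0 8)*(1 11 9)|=|(0 8)(1 11 9)|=6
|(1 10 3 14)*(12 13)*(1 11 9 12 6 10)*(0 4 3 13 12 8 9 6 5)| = |(0 4 3 14 11 6 10 13 5)(8 9)| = 18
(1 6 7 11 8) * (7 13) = [0, 6, 2, 3, 4, 5, 13, 11, 1, 9, 10, 8, 12, 7] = (1 6 13 7 11 8)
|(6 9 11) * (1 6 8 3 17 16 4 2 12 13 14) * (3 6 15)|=20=|(1 15 3 17 16 4 2 12 13 14)(6 9 11 8)|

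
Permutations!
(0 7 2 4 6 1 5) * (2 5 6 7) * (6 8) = (0 2 4 7 5)(1 8 6) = [2, 8, 4, 3, 7, 0, 1, 5, 6]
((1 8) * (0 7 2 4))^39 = ((0 7 2 4)(1 8))^39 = (0 4 2 7)(1 8)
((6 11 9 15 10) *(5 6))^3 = (5 9)(6 15)(10 11)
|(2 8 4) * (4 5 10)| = |(2 8 5 10 4)| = 5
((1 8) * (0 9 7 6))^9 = ((0 9 7 6)(1 8))^9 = (0 9 7 6)(1 8)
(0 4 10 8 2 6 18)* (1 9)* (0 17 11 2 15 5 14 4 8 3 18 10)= (0 8 15 5 14 4)(1 9)(2 6 10 3 18 17 11)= [8, 9, 6, 18, 0, 14, 10, 7, 15, 1, 3, 2, 12, 13, 4, 5, 16, 11, 17]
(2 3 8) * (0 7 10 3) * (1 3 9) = [7, 3, 0, 8, 4, 5, 6, 10, 2, 1, 9] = (0 7 10 9 1 3 8 2)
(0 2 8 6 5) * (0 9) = (0 2 8 6 5 9) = [2, 1, 8, 3, 4, 9, 5, 7, 6, 0]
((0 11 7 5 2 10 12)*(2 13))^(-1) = ((0 11 7 5 13 2 10 12))^(-1) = (0 12 10 2 13 5 7 11)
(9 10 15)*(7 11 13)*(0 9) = [9, 1, 2, 3, 4, 5, 6, 11, 8, 10, 15, 13, 12, 7, 14, 0] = (0 9 10 15)(7 11 13)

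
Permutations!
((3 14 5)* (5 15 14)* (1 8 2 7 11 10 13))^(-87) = ((1 8 2 7 11 10 13)(3 5)(14 15))^(-87) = (1 11 8 10 2 13 7)(3 5)(14 15)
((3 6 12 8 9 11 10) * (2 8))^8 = (12)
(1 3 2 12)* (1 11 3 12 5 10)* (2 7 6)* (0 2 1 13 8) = [2, 12, 5, 7, 4, 10, 1, 6, 0, 9, 13, 3, 11, 8] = (0 2 5 10 13 8)(1 12 11 3 7 6)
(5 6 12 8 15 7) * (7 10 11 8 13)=(5 6 12 13 7)(8 15 10 11)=[0, 1, 2, 3, 4, 6, 12, 5, 15, 9, 11, 8, 13, 7, 14, 10]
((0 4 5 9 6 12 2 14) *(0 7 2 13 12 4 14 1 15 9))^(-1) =((0 14 7 2 1 15 9 6 4 5)(12 13))^(-1) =(0 5 4 6 9 15 1 2 7 14)(12 13)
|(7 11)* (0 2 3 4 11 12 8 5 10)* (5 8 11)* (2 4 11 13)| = |(0 4 5 10)(2 3 11 7 12 13)| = 12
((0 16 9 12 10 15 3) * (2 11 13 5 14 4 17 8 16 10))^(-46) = ((0 10 15 3)(2 11 13 5 14 4 17 8 16 9 12))^(-46) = (0 15)(2 9 8 4 5 11 12 16 17 14 13)(3 10)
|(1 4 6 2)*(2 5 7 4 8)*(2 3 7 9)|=9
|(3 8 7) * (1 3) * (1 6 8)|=|(1 3)(6 8 7)|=6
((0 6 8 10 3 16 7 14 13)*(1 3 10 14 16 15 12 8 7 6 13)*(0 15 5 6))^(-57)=((0 13 15 12 8 14 1 3 5 6 7 16))^(-57)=(0 12 1 6)(3 7 13 8)(5 16 15 14)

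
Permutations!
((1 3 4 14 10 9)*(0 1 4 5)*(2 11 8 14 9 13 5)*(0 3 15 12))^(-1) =((0 1 15 12)(2 11 8 14 10 13 5 3)(4 9))^(-1) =(0 12 15 1)(2 3 5 13 10 14 8 11)(4 9)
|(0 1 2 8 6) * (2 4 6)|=4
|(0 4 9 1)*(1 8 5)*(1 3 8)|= |(0 4 9 1)(3 8 5)|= 12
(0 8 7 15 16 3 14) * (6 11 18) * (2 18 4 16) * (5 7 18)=(0 8 18 6 11 4 16 3 14)(2 5 7 15)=[8, 1, 5, 14, 16, 7, 11, 15, 18, 9, 10, 4, 12, 13, 0, 2, 3, 17, 6]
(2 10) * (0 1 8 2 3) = [1, 8, 10, 0, 4, 5, 6, 7, 2, 9, 3] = (0 1 8 2 10 3)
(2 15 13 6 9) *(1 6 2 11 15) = (1 6 9 11 15 13 2) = [0, 6, 1, 3, 4, 5, 9, 7, 8, 11, 10, 15, 12, 2, 14, 13]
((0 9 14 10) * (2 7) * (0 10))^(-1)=((0 9 14)(2 7))^(-1)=(0 14 9)(2 7)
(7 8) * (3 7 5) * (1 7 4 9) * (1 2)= (1 7 8 5 3 4 9 2)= [0, 7, 1, 4, 9, 3, 6, 8, 5, 2]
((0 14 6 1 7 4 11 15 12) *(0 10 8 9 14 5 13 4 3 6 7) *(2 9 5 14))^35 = (0 1 6 3 7 14)(2 9)(4 12 5 11 10 13 15 8)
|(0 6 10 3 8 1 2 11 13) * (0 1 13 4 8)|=|(0 6 10 3)(1 2 11 4 8 13)|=12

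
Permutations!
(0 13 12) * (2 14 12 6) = (0 13 6 2 14 12) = [13, 1, 14, 3, 4, 5, 2, 7, 8, 9, 10, 11, 0, 6, 12]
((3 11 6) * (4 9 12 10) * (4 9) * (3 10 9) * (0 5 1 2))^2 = ((0 5 1 2)(3 11 6 10)(9 12))^2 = (12)(0 1)(2 5)(3 6)(10 11)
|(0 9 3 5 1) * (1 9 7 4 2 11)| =6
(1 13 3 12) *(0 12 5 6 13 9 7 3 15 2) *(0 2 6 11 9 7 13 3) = (0 12 1 7)(3 5 11 9 13 15 6) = [12, 7, 2, 5, 4, 11, 3, 0, 8, 13, 10, 9, 1, 15, 14, 6]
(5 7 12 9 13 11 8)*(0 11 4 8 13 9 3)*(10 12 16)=(0 11 13 4 8 5 7 16 10 12 3)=[11, 1, 2, 0, 8, 7, 6, 16, 5, 9, 12, 13, 3, 4, 14, 15, 10]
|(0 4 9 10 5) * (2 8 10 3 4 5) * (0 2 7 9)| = 9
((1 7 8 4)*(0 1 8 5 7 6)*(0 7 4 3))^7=(0 3 8 4 5 7 6 1)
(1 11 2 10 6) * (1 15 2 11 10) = (1 10 6 15 2) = [0, 10, 1, 3, 4, 5, 15, 7, 8, 9, 6, 11, 12, 13, 14, 2]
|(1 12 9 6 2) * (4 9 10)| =7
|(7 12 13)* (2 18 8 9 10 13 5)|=|(2 18 8 9 10 13 7 12 5)|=9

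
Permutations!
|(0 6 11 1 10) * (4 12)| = 10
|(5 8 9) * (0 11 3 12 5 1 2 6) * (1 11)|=12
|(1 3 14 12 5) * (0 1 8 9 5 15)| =|(0 1 3 14 12 15)(5 8 9)| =6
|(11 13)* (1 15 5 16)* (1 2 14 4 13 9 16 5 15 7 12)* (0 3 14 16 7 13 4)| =|(0 3 14)(1 13 11 9 7 12)(2 16)| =6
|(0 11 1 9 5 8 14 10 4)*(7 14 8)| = |(0 11 1 9 5 7 14 10 4)| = 9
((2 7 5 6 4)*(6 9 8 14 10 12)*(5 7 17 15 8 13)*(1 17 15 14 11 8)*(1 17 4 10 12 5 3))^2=((1 4 2 15 17 14 12 6 10 5 9 13 3)(8 11))^2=(1 2 17 12 10 9 3 4 15 14 6 5 13)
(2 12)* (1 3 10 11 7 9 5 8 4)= (1 3 10 11 7 9 5 8 4)(2 12)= [0, 3, 12, 10, 1, 8, 6, 9, 4, 5, 11, 7, 2]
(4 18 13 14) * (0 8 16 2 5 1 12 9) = (0 8 16 2 5 1 12 9)(4 18 13 14) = [8, 12, 5, 3, 18, 1, 6, 7, 16, 0, 10, 11, 9, 14, 4, 15, 2, 17, 13]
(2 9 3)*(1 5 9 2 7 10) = (1 5 9 3 7 10) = [0, 5, 2, 7, 4, 9, 6, 10, 8, 3, 1]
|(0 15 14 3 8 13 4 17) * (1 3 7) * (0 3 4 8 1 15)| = |(1 4 17 3)(7 15 14)(8 13)| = 12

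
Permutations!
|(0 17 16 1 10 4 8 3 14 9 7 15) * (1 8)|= |(0 17 16 8 3 14 9 7 15)(1 10 4)|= 9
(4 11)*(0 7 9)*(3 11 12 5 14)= [7, 1, 2, 11, 12, 14, 6, 9, 8, 0, 10, 4, 5, 13, 3]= (0 7 9)(3 11 4 12 5 14)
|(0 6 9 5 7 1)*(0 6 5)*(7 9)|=3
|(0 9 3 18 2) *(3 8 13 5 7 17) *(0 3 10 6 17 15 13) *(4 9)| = 12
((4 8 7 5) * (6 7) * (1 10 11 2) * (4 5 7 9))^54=(1 11)(2 10)(4 6)(8 9)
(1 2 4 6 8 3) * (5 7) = (1 2 4 6 8 3)(5 7) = [0, 2, 4, 1, 6, 7, 8, 5, 3]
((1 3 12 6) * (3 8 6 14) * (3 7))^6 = (3 14)(7 12)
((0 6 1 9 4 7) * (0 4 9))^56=(9)(0 1 6)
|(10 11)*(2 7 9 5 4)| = 10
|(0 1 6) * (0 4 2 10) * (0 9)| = |(0 1 6 4 2 10 9)| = 7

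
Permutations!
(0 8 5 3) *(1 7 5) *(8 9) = [9, 7, 2, 0, 4, 3, 6, 5, 1, 8] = (0 9 8 1 7 5 3)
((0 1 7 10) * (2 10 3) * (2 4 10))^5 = ((0 1 7 3 4 10))^5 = (0 10 4 3 7 1)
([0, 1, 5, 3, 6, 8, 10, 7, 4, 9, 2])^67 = [0, 1, 5, 3, 6, 8, 10, 7, 4, 9, 2]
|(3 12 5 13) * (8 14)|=|(3 12 5 13)(8 14)|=4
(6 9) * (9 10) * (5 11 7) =(5 11 7)(6 10 9) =[0, 1, 2, 3, 4, 11, 10, 5, 8, 6, 9, 7]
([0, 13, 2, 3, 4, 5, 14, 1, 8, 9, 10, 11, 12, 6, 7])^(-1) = (1 7 14 6 13)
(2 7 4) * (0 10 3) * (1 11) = (0 10 3)(1 11)(2 7 4) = [10, 11, 7, 0, 2, 5, 6, 4, 8, 9, 3, 1]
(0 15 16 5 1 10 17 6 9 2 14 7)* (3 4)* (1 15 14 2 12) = (0 14 7)(1 10 17 6 9 12)(3 4)(5 15 16) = [14, 10, 2, 4, 3, 15, 9, 0, 8, 12, 17, 11, 1, 13, 7, 16, 5, 6]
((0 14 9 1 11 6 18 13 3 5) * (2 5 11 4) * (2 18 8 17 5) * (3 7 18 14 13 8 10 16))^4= ((0 13 7 18 8 17 5)(1 4 14 9)(3 11 6 10 16))^4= (0 8 13 17 7 5 18)(3 16 10 6 11)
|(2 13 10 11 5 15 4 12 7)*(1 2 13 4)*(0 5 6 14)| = |(0 5 15 1 2 4 12 7 13 10 11 6 14)| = 13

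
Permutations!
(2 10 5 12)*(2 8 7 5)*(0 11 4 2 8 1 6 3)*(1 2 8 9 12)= (0 11 4 8 7 5 1 6 3)(2 10 9 12)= [11, 6, 10, 0, 8, 1, 3, 5, 7, 12, 9, 4, 2]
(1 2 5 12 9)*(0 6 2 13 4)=(0 6 2 5 12 9 1 13 4)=[6, 13, 5, 3, 0, 12, 2, 7, 8, 1, 10, 11, 9, 4]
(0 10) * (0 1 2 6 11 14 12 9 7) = (0 10 1 2 6 11 14 12 9 7) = [10, 2, 6, 3, 4, 5, 11, 0, 8, 7, 1, 14, 9, 13, 12]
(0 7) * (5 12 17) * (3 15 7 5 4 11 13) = (0 5 12 17 4 11 13 3 15 7) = [5, 1, 2, 15, 11, 12, 6, 0, 8, 9, 10, 13, 17, 3, 14, 7, 16, 4]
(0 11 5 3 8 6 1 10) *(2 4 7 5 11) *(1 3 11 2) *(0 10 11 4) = (0 1 11 2)(3 8 6)(4 7 5) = [1, 11, 0, 8, 7, 4, 3, 5, 6, 9, 10, 2]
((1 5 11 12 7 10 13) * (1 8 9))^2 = (1 11 7 13 9 5 12 10 8)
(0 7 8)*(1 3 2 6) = (0 7 8)(1 3 2 6) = [7, 3, 6, 2, 4, 5, 1, 8, 0]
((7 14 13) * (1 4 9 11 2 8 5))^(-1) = ((1 4 9 11 2 8 5)(7 14 13))^(-1) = (1 5 8 2 11 9 4)(7 13 14)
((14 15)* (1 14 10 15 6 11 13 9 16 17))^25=(1 14 6 11 13 9 16 17)(10 15)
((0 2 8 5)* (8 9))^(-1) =(0 5 8 9 2)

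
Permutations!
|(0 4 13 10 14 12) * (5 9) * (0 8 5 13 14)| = |(0 4 14 12 8 5 9 13 10)| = 9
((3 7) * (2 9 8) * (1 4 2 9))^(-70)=((1 4 2)(3 7)(8 9))^(-70)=(9)(1 2 4)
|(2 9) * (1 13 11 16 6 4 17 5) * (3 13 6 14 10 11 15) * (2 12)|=60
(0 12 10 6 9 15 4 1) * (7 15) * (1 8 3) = (0 12 10 6 9 7 15 4 8 3 1) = [12, 0, 2, 1, 8, 5, 9, 15, 3, 7, 6, 11, 10, 13, 14, 4]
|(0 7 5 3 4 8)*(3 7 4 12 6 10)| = 12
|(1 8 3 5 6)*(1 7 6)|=|(1 8 3 5)(6 7)|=4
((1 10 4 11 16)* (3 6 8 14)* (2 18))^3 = (1 11 10 16 4)(2 18)(3 14 8 6)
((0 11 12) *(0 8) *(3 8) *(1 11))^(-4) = (0 11 3)(1 12 8)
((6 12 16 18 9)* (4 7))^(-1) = (4 7)(6 9 18 16 12)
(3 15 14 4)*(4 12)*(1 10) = [0, 10, 2, 15, 3, 5, 6, 7, 8, 9, 1, 11, 4, 13, 12, 14] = (1 10)(3 15 14 12 4)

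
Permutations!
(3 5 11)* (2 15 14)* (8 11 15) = [0, 1, 8, 5, 4, 15, 6, 7, 11, 9, 10, 3, 12, 13, 2, 14] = (2 8 11 3 5 15 14)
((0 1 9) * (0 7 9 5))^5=((0 1 5)(7 9))^5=(0 5 1)(7 9)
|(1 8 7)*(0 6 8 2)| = |(0 6 8 7 1 2)| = 6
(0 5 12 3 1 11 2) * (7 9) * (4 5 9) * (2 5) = (0 9 7 4 2)(1 11 5 12 3) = [9, 11, 0, 1, 2, 12, 6, 4, 8, 7, 10, 5, 3]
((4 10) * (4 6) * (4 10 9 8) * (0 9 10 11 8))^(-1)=((0 9)(4 10 6 11 8))^(-1)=(0 9)(4 8 11 6 10)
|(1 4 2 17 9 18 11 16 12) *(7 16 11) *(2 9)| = 14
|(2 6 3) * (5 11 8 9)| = 12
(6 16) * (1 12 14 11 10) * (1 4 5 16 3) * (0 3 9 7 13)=(0 3 1 12 14 11 10 4 5 16 6 9 7 13)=[3, 12, 2, 1, 5, 16, 9, 13, 8, 7, 4, 10, 14, 0, 11, 15, 6]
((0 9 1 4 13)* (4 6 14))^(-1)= ((0 9 1 6 14 4 13))^(-1)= (0 13 4 14 6 1 9)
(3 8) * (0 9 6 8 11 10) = [9, 1, 2, 11, 4, 5, 8, 7, 3, 6, 0, 10] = (0 9 6 8 3 11 10)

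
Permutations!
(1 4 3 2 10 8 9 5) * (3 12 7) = (1 4 12 7 3 2 10 8 9 5) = [0, 4, 10, 2, 12, 1, 6, 3, 9, 5, 8, 11, 7]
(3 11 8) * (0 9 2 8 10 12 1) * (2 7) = [9, 0, 8, 11, 4, 5, 6, 2, 3, 7, 12, 10, 1] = (0 9 7 2 8 3 11 10 12 1)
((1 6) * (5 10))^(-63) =(1 6)(5 10)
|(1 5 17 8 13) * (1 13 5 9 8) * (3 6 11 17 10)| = 9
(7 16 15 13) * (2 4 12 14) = (2 4 12 14)(7 16 15 13) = [0, 1, 4, 3, 12, 5, 6, 16, 8, 9, 10, 11, 14, 7, 2, 13, 15]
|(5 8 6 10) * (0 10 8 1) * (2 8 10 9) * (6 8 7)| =8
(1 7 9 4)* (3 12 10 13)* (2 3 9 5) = (1 7 5 2 3 12 10 13 9 4) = [0, 7, 3, 12, 1, 2, 6, 5, 8, 4, 13, 11, 10, 9]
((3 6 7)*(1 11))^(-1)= (1 11)(3 7 6)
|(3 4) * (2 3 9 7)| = 5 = |(2 3 4 9 7)|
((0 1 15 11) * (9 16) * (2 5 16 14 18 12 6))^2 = ((0 1 15 11)(2 5 16 9 14 18 12 6))^2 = (0 15)(1 11)(2 16 14 12)(5 9 18 6)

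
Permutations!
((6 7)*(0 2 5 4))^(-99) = ((0 2 5 4)(6 7))^(-99) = (0 2 5 4)(6 7)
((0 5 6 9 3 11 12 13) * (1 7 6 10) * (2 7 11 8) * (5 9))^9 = ((0 9 3 8 2 7 6 5 10 1 11 12 13))^9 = (0 1 7 9 11 6 3 12 5 8 13 10 2)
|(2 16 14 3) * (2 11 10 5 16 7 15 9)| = 12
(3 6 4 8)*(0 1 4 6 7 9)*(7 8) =(0 1 4 7 9)(3 8) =[1, 4, 2, 8, 7, 5, 6, 9, 3, 0]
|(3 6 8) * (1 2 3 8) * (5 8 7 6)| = |(1 2 3 5 8 7 6)| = 7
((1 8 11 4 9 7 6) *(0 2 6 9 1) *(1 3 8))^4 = (11)(0 2 6)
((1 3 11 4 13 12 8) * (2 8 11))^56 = (13)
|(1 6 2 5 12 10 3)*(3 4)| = 8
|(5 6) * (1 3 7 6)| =|(1 3 7 6 5)| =5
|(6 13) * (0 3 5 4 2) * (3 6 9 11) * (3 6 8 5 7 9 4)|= 11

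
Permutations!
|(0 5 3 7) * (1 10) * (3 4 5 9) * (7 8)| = |(0 9 3 8 7)(1 10)(4 5)| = 10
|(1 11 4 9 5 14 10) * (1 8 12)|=|(1 11 4 9 5 14 10 8 12)|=9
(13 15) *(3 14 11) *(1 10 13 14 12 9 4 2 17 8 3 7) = (1 10 13 15 14 11 7)(2 17 8 3 12 9 4) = [0, 10, 17, 12, 2, 5, 6, 1, 3, 4, 13, 7, 9, 15, 11, 14, 16, 8]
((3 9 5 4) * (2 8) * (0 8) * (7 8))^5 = ((0 7 8 2)(3 9 5 4))^5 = (0 7 8 2)(3 9 5 4)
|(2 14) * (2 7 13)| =4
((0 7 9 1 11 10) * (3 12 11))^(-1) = (0 10 11 12 3 1 9 7)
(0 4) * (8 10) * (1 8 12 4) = (0 1 8 10 12 4) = [1, 8, 2, 3, 0, 5, 6, 7, 10, 9, 12, 11, 4]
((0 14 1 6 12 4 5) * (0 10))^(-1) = ((0 14 1 6 12 4 5 10))^(-1) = (0 10 5 4 12 6 1 14)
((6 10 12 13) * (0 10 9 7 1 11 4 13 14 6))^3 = (0 14 7 4 10 6 1 13 12 9 11)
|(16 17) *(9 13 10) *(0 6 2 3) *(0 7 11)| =6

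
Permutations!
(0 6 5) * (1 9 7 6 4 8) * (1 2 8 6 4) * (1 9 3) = (0 9 7 4 6 5)(1 3)(2 8) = [9, 3, 8, 1, 6, 0, 5, 4, 2, 7]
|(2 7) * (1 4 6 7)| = 5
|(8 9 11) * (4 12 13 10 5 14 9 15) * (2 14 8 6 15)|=|(2 14 9 11 6 15 4 12 13 10 5 8)|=12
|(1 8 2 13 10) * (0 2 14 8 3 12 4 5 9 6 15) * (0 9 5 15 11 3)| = |(0 2 13 10 1)(3 12 4 15 9 6 11)(8 14)| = 70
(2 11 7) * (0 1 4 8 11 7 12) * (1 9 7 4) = [9, 1, 4, 3, 8, 5, 6, 2, 11, 7, 10, 12, 0] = (0 9 7 2 4 8 11 12)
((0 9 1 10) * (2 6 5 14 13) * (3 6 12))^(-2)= (0 1)(2 14 6 12 13 5 3)(9 10)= ((0 9 1 10)(2 12 3 6 5 14 13))^(-2)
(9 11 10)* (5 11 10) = (5 11)(9 10) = [0, 1, 2, 3, 4, 11, 6, 7, 8, 10, 9, 5]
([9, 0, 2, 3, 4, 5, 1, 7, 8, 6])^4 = (9)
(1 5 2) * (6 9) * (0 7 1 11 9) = (0 7 1 5 2 11 9 6) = [7, 5, 11, 3, 4, 2, 0, 1, 8, 6, 10, 9]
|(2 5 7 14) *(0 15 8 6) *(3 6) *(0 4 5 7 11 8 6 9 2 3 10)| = 40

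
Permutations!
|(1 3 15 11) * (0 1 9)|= |(0 1 3 15 11 9)|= 6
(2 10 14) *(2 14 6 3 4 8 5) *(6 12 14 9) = [0, 1, 10, 4, 8, 2, 3, 7, 5, 6, 12, 11, 14, 13, 9] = (2 10 12 14 9 6 3 4 8 5)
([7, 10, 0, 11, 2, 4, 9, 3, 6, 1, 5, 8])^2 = (0 3 8 9 10 4)(1 5 2 7 11 6)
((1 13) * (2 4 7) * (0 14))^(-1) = ((0 14)(1 13)(2 4 7))^(-1) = (0 14)(1 13)(2 7 4)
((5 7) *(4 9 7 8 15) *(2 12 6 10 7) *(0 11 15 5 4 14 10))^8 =((0 11 15 14 10 7 4 9 2 12 6)(5 8))^8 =(0 2 7 15 6 9 10 11 12 4 14)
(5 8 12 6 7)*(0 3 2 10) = (0 3 2 10)(5 8 12 6 7) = [3, 1, 10, 2, 4, 8, 7, 5, 12, 9, 0, 11, 6]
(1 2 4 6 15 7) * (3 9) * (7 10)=[0, 2, 4, 9, 6, 5, 15, 1, 8, 3, 7, 11, 12, 13, 14, 10]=(1 2 4 6 15 10 7)(3 9)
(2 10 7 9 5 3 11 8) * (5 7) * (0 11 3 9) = (0 11 8 2 10 5 9 7) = [11, 1, 10, 3, 4, 9, 6, 0, 2, 7, 5, 8]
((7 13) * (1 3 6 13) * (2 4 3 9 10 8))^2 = (1 10 2 3 13)(4 6 7 9 8)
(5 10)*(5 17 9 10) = (9 10 17) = [0, 1, 2, 3, 4, 5, 6, 7, 8, 10, 17, 11, 12, 13, 14, 15, 16, 9]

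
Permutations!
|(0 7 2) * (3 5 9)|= |(0 7 2)(3 5 9)|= 3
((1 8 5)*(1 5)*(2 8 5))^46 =(1 2)(5 8)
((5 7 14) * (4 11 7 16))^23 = (4 16 5 14 7 11)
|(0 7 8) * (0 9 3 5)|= 6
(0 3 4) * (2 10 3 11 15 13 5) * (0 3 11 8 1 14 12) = (0 8 1 14 12)(2 10 11 15 13 5)(3 4) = [8, 14, 10, 4, 3, 2, 6, 7, 1, 9, 11, 15, 0, 5, 12, 13]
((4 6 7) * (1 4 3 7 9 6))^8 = (9)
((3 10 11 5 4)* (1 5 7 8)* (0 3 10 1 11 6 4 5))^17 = ((0 3 1)(4 10 6)(7 8 11))^17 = (0 1 3)(4 6 10)(7 11 8)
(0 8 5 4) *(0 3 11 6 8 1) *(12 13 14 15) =(0 1)(3 11 6 8 5 4)(12 13 14 15) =[1, 0, 2, 11, 3, 4, 8, 7, 5, 9, 10, 6, 13, 14, 15, 12]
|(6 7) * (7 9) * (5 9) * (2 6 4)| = 6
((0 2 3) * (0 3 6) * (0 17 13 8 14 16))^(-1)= (0 16 14 8 13 17 6 2)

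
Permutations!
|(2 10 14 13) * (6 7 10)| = 6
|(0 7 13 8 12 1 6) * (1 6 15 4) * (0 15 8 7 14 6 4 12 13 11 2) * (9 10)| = |(0 14 6 15 12 4 1 8 13 7 11 2)(9 10)| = 12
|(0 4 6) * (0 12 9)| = |(0 4 6 12 9)| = 5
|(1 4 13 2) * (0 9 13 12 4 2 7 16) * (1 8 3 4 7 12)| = 30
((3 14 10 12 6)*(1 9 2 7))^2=(1 2)(3 10 6 14 12)(7 9)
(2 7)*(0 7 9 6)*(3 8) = (0 7 2 9 6)(3 8) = [7, 1, 9, 8, 4, 5, 0, 2, 3, 6]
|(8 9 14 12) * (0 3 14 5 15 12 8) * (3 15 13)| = 6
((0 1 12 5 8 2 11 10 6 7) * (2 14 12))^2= ((0 1 2 11 10 6 7)(5 8 14 12))^2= (0 2 10 7 1 11 6)(5 14)(8 12)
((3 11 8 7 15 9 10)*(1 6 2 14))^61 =((1 6 2 14)(3 11 8 7 15 9 10))^61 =(1 6 2 14)(3 9 7 11 10 15 8)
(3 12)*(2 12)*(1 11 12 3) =(1 11 12)(2 3) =[0, 11, 3, 2, 4, 5, 6, 7, 8, 9, 10, 12, 1]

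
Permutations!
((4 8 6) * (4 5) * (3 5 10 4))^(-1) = ((3 5)(4 8 6 10))^(-1) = (3 5)(4 10 6 8)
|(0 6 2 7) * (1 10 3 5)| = |(0 6 2 7)(1 10 3 5)| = 4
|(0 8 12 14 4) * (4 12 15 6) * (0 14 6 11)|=|(0 8 15 11)(4 14 12 6)|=4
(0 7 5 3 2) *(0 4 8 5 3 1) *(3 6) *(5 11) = (0 7 6 3 2 4 8 11 5 1) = [7, 0, 4, 2, 8, 1, 3, 6, 11, 9, 10, 5]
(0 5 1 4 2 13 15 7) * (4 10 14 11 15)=(0 5 1 10 14 11 15 7)(2 13 4)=[5, 10, 13, 3, 2, 1, 6, 0, 8, 9, 14, 15, 12, 4, 11, 7]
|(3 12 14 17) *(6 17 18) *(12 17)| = 4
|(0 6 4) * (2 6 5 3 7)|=|(0 5 3 7 2 6 4)|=7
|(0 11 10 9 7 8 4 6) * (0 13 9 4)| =|(0 11 10 4 6 13 9 7 8)| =9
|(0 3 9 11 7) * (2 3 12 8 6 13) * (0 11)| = 8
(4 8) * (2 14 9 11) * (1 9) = (1 9 11 2 14)(4 8) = [0, 9, 14, 3, 8, 5, 6, 7, 4, 11, 10, 2, 12, 13, 1]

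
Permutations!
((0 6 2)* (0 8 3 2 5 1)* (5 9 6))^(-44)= ((0 5 1)(2 8 3)(6 9))^(-44)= (9)(0 5 1)(2 8 3)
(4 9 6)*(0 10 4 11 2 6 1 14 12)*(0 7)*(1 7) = (0 10 4 9 7)(1 14 12)(2 6 11) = [10, 14, 6, 3, 9, 5, 11, 0, 8, 7, 4, 2, 1, 13, 12]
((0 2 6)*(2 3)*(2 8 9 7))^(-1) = ((0 3 8 9 7 2 6))^(-1) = (0 6 2 7 9 8 3)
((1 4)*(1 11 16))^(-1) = ((1 4 11 16))^(-1) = (1 16 11 4)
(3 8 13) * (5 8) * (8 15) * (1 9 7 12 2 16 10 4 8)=(1 9 7 12 2 16 10 4 8 13 3 5 15)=[0, 9, 16, 5, 8, 15, 6, 12, 13, 7, 4, 11, 2, 3, 14, 1, 10]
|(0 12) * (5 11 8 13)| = 4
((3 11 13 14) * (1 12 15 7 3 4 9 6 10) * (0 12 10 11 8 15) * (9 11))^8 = (15)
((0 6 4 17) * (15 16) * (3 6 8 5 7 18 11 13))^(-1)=(0 17 4 6 3 13 11 18 7 5 8)(15 16)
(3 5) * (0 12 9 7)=(0 12 9 7)(3 5)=[12, 1, 2, 5, 4, 3, 6, 0, 8, 7, 10, 11, 9]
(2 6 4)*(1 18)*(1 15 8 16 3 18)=[0, 1, 6, 18, 2, 5, 4, 7, 16, 9, 10, 11, 12, 13, 14, 8, 3, 17, 15]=(2 6 4)(3 18 15 8 16)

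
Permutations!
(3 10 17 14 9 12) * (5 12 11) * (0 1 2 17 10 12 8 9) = [1, 2, 17, 12, 4, 8, 6, 7, 9, 11, 10, 5, 3, 13, 0, 15, 16, 14] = (0 1 2 17 14)(3 12)(5 8 9 11)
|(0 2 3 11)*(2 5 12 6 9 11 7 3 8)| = |(0 5 12 6 9 11)(2 8)(3 7)| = 6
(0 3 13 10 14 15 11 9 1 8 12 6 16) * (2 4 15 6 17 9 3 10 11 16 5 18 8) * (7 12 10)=(0 7 12 17 9 1 2 4 15 16)(3 13 11)(5 18 8 10 14 6)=[7, 2, 4, 13, 15, 18, 5, 12, 10, 1, 14, 3, 17, 11, 6, 16, 0, 9, 8]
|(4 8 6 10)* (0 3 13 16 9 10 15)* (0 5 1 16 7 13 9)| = |(0 3 9 10 4 8 6 15 5 1 16)(7 13)| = 22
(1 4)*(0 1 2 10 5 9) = (0 1 4 2 10 5 9) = [1, 4, 10, 3, 2, 9, 6, 7, 8, 0, 5]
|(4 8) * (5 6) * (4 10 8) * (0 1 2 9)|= 4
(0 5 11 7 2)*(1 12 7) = (0 5 11 1 12 7 2) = [5, 12, 0, 3, 4, 11, 6, 2, 8, 9, 10, 1, 7]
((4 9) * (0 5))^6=((0 5)(4 9))^6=(9)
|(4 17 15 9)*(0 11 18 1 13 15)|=|(0 11 18 1 13 15 9 4 17)|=9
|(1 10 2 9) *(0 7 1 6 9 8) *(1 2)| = 4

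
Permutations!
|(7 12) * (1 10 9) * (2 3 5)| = 6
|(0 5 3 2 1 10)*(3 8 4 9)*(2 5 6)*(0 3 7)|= 11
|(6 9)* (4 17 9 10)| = 5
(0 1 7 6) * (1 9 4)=[9, 7, 2, 3, 1, 5, 0, 6, 8, 4]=(0 9 4 1 7 6)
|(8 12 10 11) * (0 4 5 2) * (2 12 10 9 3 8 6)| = |(0 4 5 12 9 3 8 10 11 6 2)| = 11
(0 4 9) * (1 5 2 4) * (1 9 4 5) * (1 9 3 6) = (0 3 6 1 9)(2 5) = [3, 9, 5, 6, 4, 2, 1, 7, 8, 0]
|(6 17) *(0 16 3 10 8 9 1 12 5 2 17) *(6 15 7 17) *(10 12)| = |(0 16 3 12 5 2 6)(1 10 8 9)(7 17 15)| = 84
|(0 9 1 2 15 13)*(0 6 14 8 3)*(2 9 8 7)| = |(0 8 3)(1 9)(2 15 13 6 14 7)| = 6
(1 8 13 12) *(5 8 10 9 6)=(1 10 9 6 5 8 13 12)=[0, 10, 2, 3, 4, 8, 5, 7, 13, 6, 9, 11, 1, 12]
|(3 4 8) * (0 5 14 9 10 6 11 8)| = 10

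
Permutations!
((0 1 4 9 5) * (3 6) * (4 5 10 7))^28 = ((0 1 5)(3 6)(4 9 10 7))^28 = (10)(0 1 5)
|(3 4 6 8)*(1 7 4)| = |(1 7 4 6 8 3)| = 6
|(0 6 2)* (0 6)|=|(2 6)|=2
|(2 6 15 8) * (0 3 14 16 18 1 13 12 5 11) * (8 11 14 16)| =14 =|(0 3 16 18 1 13 12 5 14 8 2 6 15 11)|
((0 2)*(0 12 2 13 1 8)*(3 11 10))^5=((0 13 1 8)(2 12)(3 11 10))^5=(0 13 1 8)(2 12)(3 10 11)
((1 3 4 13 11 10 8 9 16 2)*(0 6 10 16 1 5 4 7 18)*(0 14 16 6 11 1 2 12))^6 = ((0 11 6 10 8 9 2 5 4 13 1 3 7 18 14 16 12))^6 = (0 2 7 11 5 18 6 4 14 10 13 16 8 1 12 9 3)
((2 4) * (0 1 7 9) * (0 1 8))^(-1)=(0 8)(1 9 7)(2 4)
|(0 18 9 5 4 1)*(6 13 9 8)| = |(0 18 8 6 13 9 5 4 1)| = 9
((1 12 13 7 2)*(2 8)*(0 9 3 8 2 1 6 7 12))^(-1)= ((0 9 3 8 1)(2 6 7)(12 13))^(-1)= (0 1 8 3 9)(2 7 6)(12 13)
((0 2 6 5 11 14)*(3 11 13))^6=(0 11 13 6)(2 14 3 5)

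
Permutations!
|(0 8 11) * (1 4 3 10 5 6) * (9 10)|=|(0 8 11)(1 4 3 9 10 5 6)|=21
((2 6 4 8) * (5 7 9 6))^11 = ((2 5 7 9 6 4 8))^11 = (2 6 5 4 7 8 9)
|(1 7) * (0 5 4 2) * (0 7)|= 6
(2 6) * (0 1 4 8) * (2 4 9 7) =(0 1 9 7 2 6 4 8) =[1, 9, 6, 3, 8, 5, 4, 2, 0, 7]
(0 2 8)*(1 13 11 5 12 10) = (0 2 8)(1 13 11 5 12 10) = [2, 13, 8, 3, 4, 12, 6, 7, 0, 9, 1, 5, 10, 11]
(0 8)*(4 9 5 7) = (0 8)(4 9 5 7) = [8, 1, 2, 3, 9, 7, 6, 4, 0, 5]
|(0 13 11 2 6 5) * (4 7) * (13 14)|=|(0 14 13 11 2 6 5)(4 7)|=14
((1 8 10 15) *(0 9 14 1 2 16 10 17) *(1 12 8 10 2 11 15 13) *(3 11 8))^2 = (0 14 3 15 17 9 12 11 8)(1 13 10) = ((0 9 14 12 3 11 15 8 17)(1 10 13)(2 16))^2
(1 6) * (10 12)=[0, 6, 2, 3, 4, 5, 1, 7, 8, 9, 12, 11, 10]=(1 6)(10 12)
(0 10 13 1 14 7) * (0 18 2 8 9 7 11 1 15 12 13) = (0 10)(1 14 11)(2 8 9 7 18)(12 13 15) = [10, 14, 8, 3, 4, 5, 6, 18, 9, 7, 0, 1, 13, 15, 11, 12, 16, 17, 2]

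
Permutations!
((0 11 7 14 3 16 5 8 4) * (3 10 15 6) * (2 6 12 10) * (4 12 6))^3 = (0 14)(2 11)(3 8 15 16 12 6 5 10)(4 7)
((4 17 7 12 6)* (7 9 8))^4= (4 7 17 12 9 6 8)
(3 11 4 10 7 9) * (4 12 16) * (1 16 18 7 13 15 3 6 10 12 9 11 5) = [0, 16, 2, 5, 12, 1, 10, 11, 8, 6, 13, 9, 18, 15, 14, 3, 4, 17, 7] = (1 16 4 12 18 7 11 9 6 10 13 15 3 5)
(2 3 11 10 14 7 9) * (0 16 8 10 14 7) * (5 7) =[16, 1, 3, 11, 4, 7, 6, 9, 10, 2, 5, 14, 12, 13, 0, 15, 8] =(0 16 8 10 5 7 9 2 3 11 14)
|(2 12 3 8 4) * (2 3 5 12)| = 6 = |(3 8 4)(5 12)|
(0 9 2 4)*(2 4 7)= (0 9 4)(2 7)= [9, 1, 7, 3, 0, 5, 6, 2, 8, 4]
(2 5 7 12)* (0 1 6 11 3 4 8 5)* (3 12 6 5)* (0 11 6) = [1, 5, 11, 4, 8, 7, 6, 0, 3, 9, 10, 12, 2] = (0 1 5 7)(2 11 12)(3 4 8)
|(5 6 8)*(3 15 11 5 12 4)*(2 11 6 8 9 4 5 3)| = 21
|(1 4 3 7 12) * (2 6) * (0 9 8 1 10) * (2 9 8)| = 24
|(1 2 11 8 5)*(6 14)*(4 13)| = 10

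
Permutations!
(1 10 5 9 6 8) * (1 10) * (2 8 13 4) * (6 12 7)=[0, 1, 8, 3, 2, 9, 13, 6, 10, 12, 5, 11, 7, 4]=(2 8 10 5 9 12 7 6 13 4)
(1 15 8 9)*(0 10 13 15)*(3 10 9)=(0 9 1)(3 10 13 15 8)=[9, 0, 2, 10, 4, 5, 6, 7, 3, 1, 13, 11, 12, 15, 14, 8]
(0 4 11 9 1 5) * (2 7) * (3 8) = (0 4 11 9 1 5)(2 7)(3 8) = [4, 5, 7, 8, 11, 0, 6, 2, 3, 1, 10, 9]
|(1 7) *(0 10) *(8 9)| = |(0 10)(1 7)(8 9)| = 2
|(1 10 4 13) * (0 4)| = |(0 4 13 1 10)| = 5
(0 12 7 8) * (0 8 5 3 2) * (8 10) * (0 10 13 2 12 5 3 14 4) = [5, 1, 10, 12, 0, 14, 6, 3, 13, 9, 8, 11, 7, 2, 4] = (0 5 14 4)(2 10 8 13)(3 12 7)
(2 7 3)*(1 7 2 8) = (1 7 3 8) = [0, 7, 2, 8, 4, 5, 6, 3, 1]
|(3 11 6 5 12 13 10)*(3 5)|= |(3 11 6)(5 12 13 10)|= 12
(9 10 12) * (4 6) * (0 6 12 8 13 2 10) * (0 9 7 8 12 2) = (0 6 4 2 10 12 7 8 13) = [6, 1, 10, 3, 2, 5, 4, 8, 13, 9, 12, 11, 7, 0]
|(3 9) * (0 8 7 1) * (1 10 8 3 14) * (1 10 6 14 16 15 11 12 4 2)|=10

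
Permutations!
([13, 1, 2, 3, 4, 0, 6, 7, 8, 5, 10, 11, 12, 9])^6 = (0 9)(5 13)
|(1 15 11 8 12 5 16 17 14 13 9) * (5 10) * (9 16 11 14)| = 35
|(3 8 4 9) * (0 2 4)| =|(0 2 4 9 3 8)| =6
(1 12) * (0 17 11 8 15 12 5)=(0 17 11 8 15 12 1 5)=[17, 5, 2, 3, 4, 0, 6, 7, 15, 9, 10, 8, 1, 13, 14, 12, 16, 11]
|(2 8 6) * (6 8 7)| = 3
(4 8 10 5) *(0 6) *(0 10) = [6, 1, 2, 3, 8, 4, 10, 7, 0, 9, 5] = (0 6 10 5 4 8)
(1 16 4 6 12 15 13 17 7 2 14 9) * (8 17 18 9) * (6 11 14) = (1 16 4 11 14 8 17 7 2 6 12 15 13 18 9) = [0, 16, 6, 3, 11, 5, 12, 2, 17, 1, 10, 14, 15, 18, 8, 13, 4, 7, 9]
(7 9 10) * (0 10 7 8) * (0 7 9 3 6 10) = (3 6 10 8 7) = [0, 1, 2, 6, 4, 5, 10, 3, 7, 9, 8]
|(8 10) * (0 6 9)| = 6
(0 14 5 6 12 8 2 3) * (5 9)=[14, 1, 3, 0, 4, 6, 12, 7, 2, 5, 10, 11, 8, 13, 9]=(0 14 9 5 6 12 8 2 3)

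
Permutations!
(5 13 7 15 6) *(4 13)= (4 13 7 15 6 5)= [0, 1, 2, 3, 13, 4, 5, 15, 8, 9, 10, 11, 12, 7, 14, 6]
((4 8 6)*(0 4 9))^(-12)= (0 6 4 9 8)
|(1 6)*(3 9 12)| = 6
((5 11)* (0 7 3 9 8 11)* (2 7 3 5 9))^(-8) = (0 2 5 3 7)(8 11 9)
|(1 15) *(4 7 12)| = 6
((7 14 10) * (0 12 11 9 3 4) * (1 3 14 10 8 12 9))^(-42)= ((0 9 14 8 12 11 1 3 4)(7 10))^(-42)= (0 8 1)(3 9 12)(4 14 11)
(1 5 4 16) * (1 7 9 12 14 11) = [0, 5, 2, 3, 16, 4, 6, 9, 8, 12, 10, 1, 14, 13, 11, 15, 7] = (1 5 4 16 7 9 12 14 11)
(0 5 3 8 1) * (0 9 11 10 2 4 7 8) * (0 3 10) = (0 5 10 2 4 7 8 1 9 11) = [5, 9, 4, 3, 7, 10, 6, 8, 1, 11, 2, 0]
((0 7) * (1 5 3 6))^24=(7)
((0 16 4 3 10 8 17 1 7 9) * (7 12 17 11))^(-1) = (0 9 7 11 8 10 3 4 16)(1 17 12) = ((0 16 4 3 10 8 11 7 9)(1 12 17))^(-1)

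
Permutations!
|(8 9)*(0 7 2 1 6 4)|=6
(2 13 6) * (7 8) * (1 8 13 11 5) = (1 8 7 13 6 2 11 5) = [0, 8, 11, 3, 4, 1, 2, 13, 7, 9, 10, 5, 12, 6]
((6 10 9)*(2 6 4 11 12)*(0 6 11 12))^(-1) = (0 11 2 12 4 9 10 6)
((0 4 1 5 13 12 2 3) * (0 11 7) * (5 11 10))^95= (2 12 13 5 10 3)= ((0 4 1 11 7)(2 3 10 5 13 12))^95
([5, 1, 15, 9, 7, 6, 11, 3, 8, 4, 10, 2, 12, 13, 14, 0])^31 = [5, 1, 15, 7, 9, 6, 11, 4, 8, 3, 10, 2, 12, 13, 14, 0]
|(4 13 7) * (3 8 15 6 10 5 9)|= 21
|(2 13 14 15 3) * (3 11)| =6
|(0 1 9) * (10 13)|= |(0 1 9)(10 13)|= 6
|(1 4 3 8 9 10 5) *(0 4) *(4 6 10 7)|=|(0 6 10 5 1)(3 8 9 7 4)|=5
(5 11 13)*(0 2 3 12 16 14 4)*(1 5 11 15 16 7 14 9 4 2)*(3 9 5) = (0 1 3 12 7 14 2 9 4)(5 15 16)(11 13) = [1, 3, 9, 12, 0, 15, 6, 14, 8, 4, 10, 13, 7, 11, 2, 16, 5]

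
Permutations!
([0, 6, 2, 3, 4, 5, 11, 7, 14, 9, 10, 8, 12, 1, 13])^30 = [0, 1, 2, 3, 4, 5, 6, 7, 8, 9, 10, 11, 12, 13, 14]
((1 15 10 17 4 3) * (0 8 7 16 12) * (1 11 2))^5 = ((0 8 7 16 12)(1 15 10 17 4 3 11 2))^5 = (1 3 10 2 4 15 11 17)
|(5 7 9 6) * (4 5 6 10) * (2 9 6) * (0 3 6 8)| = 10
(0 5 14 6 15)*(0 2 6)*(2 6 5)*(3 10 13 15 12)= (0 2 5 14)(3 10 13 15 6 12)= [2, 1, 5, 10, 4, 14, 12, 7, 8, 9, 13, 11, 3, 15, 0, 6]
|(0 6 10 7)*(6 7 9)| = 6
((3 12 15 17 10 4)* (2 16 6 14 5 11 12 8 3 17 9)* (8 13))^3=((2 16 6 14 5 11 12 15 9)(3 13 8)(4 17 10))^3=(17)(2 14 12)(5 15 16)(6 11 9)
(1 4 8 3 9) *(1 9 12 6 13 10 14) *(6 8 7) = [0, 4, 2, 12, 7, 5, 13, 6, 3, 9, 14, 11, 8, 10, 1] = (1 4 7 6 13 10 14)(3 12 8)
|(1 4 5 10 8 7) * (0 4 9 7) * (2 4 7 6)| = 10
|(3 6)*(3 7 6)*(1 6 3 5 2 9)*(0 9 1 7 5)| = |(0 9 7 3)(1 6 5 2)| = 4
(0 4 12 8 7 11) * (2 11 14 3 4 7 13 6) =(0 7 14 3 4 12 8 13 6 2 11) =[7, 1, 11, 4, 12, 5, 2, 14, 13, 9, 10, 0, 8, 6, 3]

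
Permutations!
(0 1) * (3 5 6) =(0 1)(3 5 6) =[1, 0, 2, 5, 4, 6, 3]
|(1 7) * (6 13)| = 2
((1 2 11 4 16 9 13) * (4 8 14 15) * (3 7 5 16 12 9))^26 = (1 4 11 9 14)(2 12 8 13 15)(3 5)(7 16)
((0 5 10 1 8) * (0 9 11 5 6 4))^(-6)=((0 6 4)(1 8 9 11 5 10))^(-6)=(11)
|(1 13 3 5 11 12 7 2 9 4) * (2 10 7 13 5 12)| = |(1 5 11 2 9 4)(3 12 13)(7 10)| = 6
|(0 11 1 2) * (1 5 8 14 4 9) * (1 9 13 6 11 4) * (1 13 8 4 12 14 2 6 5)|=|(0 12 14 13 5 4 8 2)(1 6 11)|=24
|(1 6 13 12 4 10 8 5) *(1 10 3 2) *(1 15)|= 24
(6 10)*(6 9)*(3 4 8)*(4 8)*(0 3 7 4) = (0 3 8 7 4)(6 10 9) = [3, 1, 2, 8, 0, 5, 10, 4, 7, 6, 9]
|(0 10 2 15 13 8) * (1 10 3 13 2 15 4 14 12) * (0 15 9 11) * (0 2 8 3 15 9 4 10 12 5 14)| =|(0 15 8 9 11 2 10 4)(1 12)(3 13)(5 14)| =8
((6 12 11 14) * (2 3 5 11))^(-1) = (2 12 6 14 11 5 3)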